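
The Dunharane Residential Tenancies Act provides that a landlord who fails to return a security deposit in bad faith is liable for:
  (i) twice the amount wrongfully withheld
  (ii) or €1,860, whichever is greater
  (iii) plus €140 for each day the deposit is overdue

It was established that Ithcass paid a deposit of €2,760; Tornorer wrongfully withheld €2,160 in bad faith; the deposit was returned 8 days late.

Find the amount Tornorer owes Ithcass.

Doubled: 2 × €2,160 = €4,320
Minimum €1,860: €4,320 meets the minimum, no increase.
Late-return penalty: 8 × €140 = €1,120
Damages plus late penalty: €4,320 + €1,120 = €5,440

€5,440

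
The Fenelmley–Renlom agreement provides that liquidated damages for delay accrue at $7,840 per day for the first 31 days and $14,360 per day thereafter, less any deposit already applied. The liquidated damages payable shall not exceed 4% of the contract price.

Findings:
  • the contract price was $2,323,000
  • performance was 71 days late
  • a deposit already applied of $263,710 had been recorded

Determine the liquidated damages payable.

First 31 days: 31 × $7,840 = $243,040
Remaining days: (71 − 31) × $14,360 = $574,400
Accrued per-day damages: $243,040 + $574,400 = $817,440
Less deposit already applied: $817,440 − $263,710 = $553,730
Cap: 4% of $2,323,000 = $92,920
Cap at $92,920: $553,730 exceeds the cap → $92,920

$92,920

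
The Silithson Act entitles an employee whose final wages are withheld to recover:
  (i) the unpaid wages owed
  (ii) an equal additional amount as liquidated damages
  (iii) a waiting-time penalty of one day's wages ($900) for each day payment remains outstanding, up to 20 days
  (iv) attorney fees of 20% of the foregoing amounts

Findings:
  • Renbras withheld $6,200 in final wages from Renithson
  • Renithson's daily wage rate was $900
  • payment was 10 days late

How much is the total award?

Liquidated damages (equal amount): $6,200
Penalty days: min(10, 20) = 10
Waiting-time penalty: 10 × $900 = $9,000
Subtotal: $6,200 + $6,200 + $9,000 = $21,400
Attorney fees: 20% of $21,400 = $4,280
Total award: $21,400 + $4,280 = $25,680

$25,680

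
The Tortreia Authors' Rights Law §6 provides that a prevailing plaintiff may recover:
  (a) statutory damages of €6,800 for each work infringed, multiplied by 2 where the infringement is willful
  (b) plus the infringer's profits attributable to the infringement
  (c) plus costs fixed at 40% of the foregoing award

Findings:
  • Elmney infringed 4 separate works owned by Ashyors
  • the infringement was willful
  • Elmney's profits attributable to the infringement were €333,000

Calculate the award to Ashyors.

€542,360

Statutory damages: 4 × €6,800 = €27,200
Doubled: 2 × €27,200 = €54,400
Combined award: €54,400 + €333,000 = €387,400
Costs: 40% of €387,400 = €154,960
Award plus costs: €387,400 + €154,960 = €542,360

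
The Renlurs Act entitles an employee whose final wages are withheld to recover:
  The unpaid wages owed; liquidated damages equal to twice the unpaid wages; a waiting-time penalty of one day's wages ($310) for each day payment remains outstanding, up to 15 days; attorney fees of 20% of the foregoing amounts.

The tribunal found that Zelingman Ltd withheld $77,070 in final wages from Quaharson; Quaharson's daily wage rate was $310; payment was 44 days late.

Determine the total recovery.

Doubled: 2 × $77,070 = $154,140
Penalty days: min(44, 15) = 15
Waiting-time penalty: 15 × $310 = $4,650
Subtotal: $77,070 + $154,140 + $4,650 = $235,860
Attorney fees: 20% of $235,860 = $47,172
Total award: $235,860 + $47,172 = $283,032

$283,032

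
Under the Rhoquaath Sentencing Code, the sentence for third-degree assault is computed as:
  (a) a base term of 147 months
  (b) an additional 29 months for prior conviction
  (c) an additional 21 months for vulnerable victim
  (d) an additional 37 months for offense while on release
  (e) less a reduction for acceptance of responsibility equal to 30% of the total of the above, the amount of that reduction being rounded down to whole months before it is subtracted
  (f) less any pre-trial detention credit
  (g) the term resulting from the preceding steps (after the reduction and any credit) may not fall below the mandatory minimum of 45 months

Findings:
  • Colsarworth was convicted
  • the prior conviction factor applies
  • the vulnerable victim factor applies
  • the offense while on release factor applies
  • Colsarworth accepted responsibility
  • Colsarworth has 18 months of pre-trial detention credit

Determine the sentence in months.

146 months

Prior conviction enhancement: +29 months
Vulnerable victim enhancement: +21 months
Offense while on release enhancement: +37 months
Adjusted term: 147 months + 29 months + 21 months + 37 months = 234 months
Acceptance of responsibility reduction: 30% of 234 months = 70 months (rounded down)
After reduction: 234 − 70 = 164 months
Less pre-trial detention credit: 164 months − 18 months = 146 months
Minimum 45 months: 146 months meets the minimum, no increase.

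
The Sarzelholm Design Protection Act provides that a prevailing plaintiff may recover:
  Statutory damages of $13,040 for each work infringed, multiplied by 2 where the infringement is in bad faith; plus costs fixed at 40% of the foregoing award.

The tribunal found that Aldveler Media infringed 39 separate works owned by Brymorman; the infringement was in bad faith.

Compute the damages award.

Statutory damages: 39 × $13,040 = $508,560
Doubled: 2 × $508,560 = $1,017,120
Costs: 40% of $1,017,120 = $406,848
Award plus costs: $1,017,120 + $406,848 = $1,423,968

$1,423,968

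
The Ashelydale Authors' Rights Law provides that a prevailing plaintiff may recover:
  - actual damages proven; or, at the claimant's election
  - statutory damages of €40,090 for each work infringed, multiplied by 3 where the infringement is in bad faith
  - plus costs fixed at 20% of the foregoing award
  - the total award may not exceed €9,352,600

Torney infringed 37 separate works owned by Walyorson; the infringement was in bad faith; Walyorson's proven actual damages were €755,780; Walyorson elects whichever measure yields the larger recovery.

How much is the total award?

Statutory damages: 37 × €40,090 = €1,483,330
Trebled: 3 × €1,483,330 = €4,449,990
Greater of actual damages (€755,780) or enhanced statutory damages (€4,449,990): €4,449,990
Costs: 20% of €4,449,990 = €889,998
Award plus costs: €4,449,990 + €889,998 = €5,339,988
Cap at €9,352,600: €5,339,988 is within the cap, no reduction.

€5,339,988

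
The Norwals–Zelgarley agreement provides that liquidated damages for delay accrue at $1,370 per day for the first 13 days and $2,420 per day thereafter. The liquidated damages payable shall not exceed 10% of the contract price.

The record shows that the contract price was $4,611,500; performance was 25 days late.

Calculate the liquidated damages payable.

First 13 days: 13 × $1,370 = $17,810
Remaining days: (25 − 13) × $2,420 = $29,040
Accrued per-day damages: $17,810 + $29,040 = $46,850
Cap: 10% of $4,611,500 = $461,150
Cap at $461,150: $46,850 is within the cap, no reduction.

$46,850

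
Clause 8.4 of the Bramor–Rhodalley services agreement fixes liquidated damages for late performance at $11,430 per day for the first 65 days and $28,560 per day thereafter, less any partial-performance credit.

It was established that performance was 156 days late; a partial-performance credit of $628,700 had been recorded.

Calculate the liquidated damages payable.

$2,713,210

First 65 days: 65 × $11,430 = $742,950
Remaining days: (156 − 65) × $28,560 = $2,598,960
Accrued per-day damages: $742,950 + $2,598,960 = $3,341,910
Less partial-performance credit: $3,341,910 − $628,700 = $2,713,210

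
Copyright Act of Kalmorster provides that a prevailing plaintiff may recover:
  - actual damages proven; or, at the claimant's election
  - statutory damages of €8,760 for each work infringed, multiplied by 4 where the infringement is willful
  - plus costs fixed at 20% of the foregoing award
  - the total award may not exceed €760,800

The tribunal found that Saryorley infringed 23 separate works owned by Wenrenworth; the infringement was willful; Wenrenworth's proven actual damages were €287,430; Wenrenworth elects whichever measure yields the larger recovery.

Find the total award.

€760,800

Statutory damages: 23 × €8,760 = €201,480
Multiplied by 4: 4 × €201,480 = €805,920
Greater of actual damages (€287,430) or enhanced statutory damages (€805,920): €805,920
Costs: 20% of €805,920 = €161,184
Award plus costs: €805,920 + €161,184 = €967,104
Cap at €760,800: €967,104 exceeds the cap → €760,800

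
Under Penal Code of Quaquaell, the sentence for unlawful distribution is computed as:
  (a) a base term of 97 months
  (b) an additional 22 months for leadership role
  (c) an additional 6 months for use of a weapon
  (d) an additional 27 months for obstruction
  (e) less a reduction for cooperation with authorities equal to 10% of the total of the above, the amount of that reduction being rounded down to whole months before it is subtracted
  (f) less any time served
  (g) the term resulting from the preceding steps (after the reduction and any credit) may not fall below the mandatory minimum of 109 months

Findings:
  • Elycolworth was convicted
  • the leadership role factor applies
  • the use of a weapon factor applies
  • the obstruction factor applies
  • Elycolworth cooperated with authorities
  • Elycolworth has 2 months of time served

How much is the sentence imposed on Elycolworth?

Leadership role enhancement: +22 months
Use of a weapon enhancement: +6 months
Obstruction enhancement: +27 months
Adjusted term: 97 months + 22 months + 6 months + 27 months = 152 months
Cooperation with authorities reduction: 10% of 152 months = 15 months (rounded down)
After reduction: 152 − 15 = 137 months
Less time served: 137 months − 2 months = 135 months
Minimum 109 months: 135 months meets the minimum, no increase.

135 months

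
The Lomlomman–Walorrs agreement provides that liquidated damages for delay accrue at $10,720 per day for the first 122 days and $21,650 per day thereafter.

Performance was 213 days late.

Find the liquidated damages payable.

First 122 days: 122 × $10,720 = $1,307,840
Remaining days: (213 − 122) × $21,650 = $1,970,150
Accrued per-day damages: $1,307,840 + $1,970,150 = $3,277,990

$3,277,990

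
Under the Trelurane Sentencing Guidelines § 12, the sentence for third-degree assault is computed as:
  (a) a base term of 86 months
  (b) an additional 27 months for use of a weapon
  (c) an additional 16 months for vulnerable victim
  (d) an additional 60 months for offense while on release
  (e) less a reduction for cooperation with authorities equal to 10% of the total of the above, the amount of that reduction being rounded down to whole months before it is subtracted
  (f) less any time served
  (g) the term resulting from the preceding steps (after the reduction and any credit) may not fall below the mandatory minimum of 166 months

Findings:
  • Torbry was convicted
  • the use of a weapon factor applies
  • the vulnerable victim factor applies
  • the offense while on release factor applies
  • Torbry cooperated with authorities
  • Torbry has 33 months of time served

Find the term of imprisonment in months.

Use of a weapon enhancement: +27 months
Vulnerable victim enhancement: +16 months
Offense while on release enhancement: +60 months
Adjusted term: 86 months + 27 months + 16 months + 60 months = 189 months
Cooperation with authorities reduction: 10% of 189 months = 18 months (rounded down)
After reduction: 189 − 18 = 171 months
Less time served: 171 months − 33 months = 138 months
Minimum 166 months: 138 months is below the minimum → 166 months

166 months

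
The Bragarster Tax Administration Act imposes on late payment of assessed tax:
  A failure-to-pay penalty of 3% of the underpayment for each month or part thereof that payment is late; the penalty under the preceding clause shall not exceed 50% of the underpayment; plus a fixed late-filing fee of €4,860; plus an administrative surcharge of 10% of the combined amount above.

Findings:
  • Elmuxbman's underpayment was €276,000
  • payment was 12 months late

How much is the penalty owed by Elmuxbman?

Accrued rate: 3% × 12 = 36%, capped at 50% → 36%
Failure-to-pay penalty: 36% of €276,000 = €99,360
Penalty before surcharge: €99,360 + €4,860 = €104,220
Administrative surcharge: 10% of €104,220 = €10,422
Total penalty: €104,220 + €10,422 = €114,642

€114,642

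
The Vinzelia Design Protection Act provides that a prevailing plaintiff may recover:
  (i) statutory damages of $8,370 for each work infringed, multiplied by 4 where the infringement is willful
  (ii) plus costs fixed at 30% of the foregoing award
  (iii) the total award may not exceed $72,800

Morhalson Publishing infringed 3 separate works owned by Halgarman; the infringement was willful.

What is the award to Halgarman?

Statutory damages: 3 × $8,370 = $25,110
Multiplied by 4: 4 × $25,110 = $100,440
Costs: 30% of $100,440 = $30,132
Award plus costs: $100,440 + $30,132 = $130,572
Cap at $72,800: $130,572 exceeds the cap → $72,800

Award: $72,800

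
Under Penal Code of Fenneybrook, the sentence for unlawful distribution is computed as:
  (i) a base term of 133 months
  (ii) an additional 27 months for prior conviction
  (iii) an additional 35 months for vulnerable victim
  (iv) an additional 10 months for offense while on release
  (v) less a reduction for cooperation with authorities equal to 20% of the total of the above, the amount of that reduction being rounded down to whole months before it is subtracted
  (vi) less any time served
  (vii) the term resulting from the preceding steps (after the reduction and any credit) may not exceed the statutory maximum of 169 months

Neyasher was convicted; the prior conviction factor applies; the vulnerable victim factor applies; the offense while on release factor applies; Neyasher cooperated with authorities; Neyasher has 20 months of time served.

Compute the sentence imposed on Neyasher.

Sentence: 144 months

Prior conviction enhancement: +27 months
Vulnerable victim enhancement: +35 months
Offense while on release enhancement: +10 months
Adjusted term: 133 months + 27 months + 35 months + 10 months = 205 months
Cooperation with authorities reduction: 20% of 205 months = 41 months (rounded down)
After reduction: 205 − 41 = 164 months
Less time served: 164 months − 20 months = 144 months
Cap at 169 months: 144 months is within the cap, no reduction.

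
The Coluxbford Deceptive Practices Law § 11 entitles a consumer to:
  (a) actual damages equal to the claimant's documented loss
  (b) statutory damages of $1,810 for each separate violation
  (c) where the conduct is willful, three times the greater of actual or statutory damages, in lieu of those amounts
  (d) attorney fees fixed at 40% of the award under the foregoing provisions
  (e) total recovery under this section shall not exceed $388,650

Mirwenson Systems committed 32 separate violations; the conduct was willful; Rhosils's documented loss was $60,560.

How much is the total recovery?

Statutory damages: 32 × $1,810 = $57,920
Greater of actual damages ($60,560) or statutory damages ($57,920): $60,560
Trebled: 3 × $60,560 = $181,680
Attorney fees: 40% of $181,680 = $72,672
Total before cap: $181,680 + $72,672 = $254,352
Cap at $388,650: $254,352 is within the cap, no reduction.

$254,352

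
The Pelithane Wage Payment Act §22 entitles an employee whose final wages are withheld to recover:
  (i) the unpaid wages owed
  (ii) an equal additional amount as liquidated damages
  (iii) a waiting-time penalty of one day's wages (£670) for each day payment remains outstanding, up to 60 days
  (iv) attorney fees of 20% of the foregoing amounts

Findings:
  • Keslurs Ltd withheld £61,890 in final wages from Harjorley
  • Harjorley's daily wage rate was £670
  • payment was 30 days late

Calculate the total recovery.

Total award: £172,656

Liquidated damages (equal amount): £61,890
Penalty days: min(30, 60) = 30
Waiting-time penalty: 30 × £670 = £20,100
Subtotal: £61,890 + £61,890 + £20,100 = £143,880
Attorney fees: 20% of £143,880 = £28,776
Total award: £143,880 + £28,776 = £172,656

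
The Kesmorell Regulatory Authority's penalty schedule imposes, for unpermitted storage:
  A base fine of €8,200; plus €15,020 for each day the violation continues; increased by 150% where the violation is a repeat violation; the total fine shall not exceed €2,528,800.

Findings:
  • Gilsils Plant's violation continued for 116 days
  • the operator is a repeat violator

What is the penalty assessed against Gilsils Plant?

€2,528,800

Per-day component: 116 × €15,020 = €1,742,320
Base plus per-day: €8,200 + €1,742,320 = €1,750,520
Enhancement: 150% of €1,750,520 = €2,625,780
Enhanced fine: €1,750,520 + €2,625,780 = €4,376,300
Cap at €2,528,800: €4,376,300 exceeds the cap → €2,528,800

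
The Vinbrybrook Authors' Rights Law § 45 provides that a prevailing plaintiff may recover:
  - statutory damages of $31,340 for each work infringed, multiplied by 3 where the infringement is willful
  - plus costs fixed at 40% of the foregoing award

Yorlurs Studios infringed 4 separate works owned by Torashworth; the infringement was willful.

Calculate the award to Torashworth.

$526,512

Statutory damages: 4 × $31,340 = $125,360
Trebled: 3 × $125,360 = $376,080
Costs: 40% of $376,080 = $150,432
Award plus costs: $376,080 + $150,432 = $526,512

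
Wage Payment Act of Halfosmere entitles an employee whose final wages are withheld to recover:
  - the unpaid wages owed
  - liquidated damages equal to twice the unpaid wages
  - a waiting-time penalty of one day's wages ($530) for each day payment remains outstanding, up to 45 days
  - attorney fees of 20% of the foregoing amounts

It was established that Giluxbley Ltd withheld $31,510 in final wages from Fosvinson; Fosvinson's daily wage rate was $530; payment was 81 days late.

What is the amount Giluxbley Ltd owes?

Doubled: 2 × $31,510 = $63,020
Penalty days: min(81, 45) = 45
Waiting-time penalty: 45 × $530 = $23,850
Subtotal: $31,510 + $63,020 + $23,850 = $118,380
Attorney fees: 20% of $118,380 = $23,676
Total award: $118,380 + $23,676 = $142,056

Total award: $142,056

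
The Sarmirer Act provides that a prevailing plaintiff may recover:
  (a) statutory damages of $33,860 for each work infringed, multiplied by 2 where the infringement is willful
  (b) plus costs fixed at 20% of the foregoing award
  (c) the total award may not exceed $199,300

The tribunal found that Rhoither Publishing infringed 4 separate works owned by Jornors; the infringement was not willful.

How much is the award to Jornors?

Statutory damages: 4 × $33,860 = $135,440
Infringement not willful: no ×2 enhancement.
Costs: 20% of $135,440 = $27,088
Award plus costs: $135,440 + $27,088 = $162,528
Cap at $199,300: $162,528 is within the cap, no reduction.

$162,528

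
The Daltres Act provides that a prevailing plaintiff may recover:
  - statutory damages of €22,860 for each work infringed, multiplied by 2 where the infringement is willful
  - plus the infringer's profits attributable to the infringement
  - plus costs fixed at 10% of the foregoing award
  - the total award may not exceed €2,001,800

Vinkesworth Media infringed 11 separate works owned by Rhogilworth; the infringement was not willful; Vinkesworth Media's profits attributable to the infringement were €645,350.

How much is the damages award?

€986,491

Statutory damages: 11 × €22,860 = €251,460
Infringement not willful: no ×2 enhancement.
Combined award: €251,460 + €645,350 = €896,810
Costs: 10% of €896,810 = €89,681
Award plus costs: €896,810 + €89,681 = €986,491
Cap at €2,001,800: €986,491 is within the cap, no reduction.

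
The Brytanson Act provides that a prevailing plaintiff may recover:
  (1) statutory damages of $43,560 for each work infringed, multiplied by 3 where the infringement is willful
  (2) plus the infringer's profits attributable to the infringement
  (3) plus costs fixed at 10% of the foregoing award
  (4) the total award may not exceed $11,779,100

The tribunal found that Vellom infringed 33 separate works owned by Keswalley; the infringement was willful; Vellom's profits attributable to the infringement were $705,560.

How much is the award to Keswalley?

Statutory damages: 33 × $43,560 = $1,437,480
Trebled: 3 × $1,437,480 = $4,312,440
Combined award: $4,312,440 + $705,560 = $5,018,000
Costs: 10% of $5,018,000 = $501,800
Award plus costs: $5,018,000 + $501,800 = $5,519,800
Cap at $11,779,100: $5,519,800 is within the cap, no reduction.

$5,519,800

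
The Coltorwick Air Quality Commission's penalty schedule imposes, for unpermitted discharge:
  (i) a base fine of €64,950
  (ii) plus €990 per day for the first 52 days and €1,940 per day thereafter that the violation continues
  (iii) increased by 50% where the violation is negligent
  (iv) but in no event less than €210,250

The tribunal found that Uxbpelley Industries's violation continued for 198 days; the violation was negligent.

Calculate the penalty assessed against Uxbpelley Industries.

First 52 days: 52 × €990 = €51,480
Remaining days: (198 − 52) × €1,940 = €283,240
Per-day component: €51,480 + €283,240 = €334,720
Base plus per-day: €64,950 + €334,720 = €399,670
Enhancement: 50% of €399,670 = €199,835
Enhanced fine: €399,670 + €199,835 = €599,505
Minimum €210,250: €599,505 meets the minimum, no increase.

€599,505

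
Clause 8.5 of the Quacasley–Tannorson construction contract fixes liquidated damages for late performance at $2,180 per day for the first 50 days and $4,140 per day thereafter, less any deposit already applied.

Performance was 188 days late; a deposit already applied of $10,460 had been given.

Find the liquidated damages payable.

$669,860

First 50 days: 50 × $2,180 = $109,000
Remaining days: (188 − 50) × $4,140 = $571,320
Accrued per-day damages: $109,000 + $571,320 = $680,320
Less deposit already applied: $680,320 − $10,460 = $669,860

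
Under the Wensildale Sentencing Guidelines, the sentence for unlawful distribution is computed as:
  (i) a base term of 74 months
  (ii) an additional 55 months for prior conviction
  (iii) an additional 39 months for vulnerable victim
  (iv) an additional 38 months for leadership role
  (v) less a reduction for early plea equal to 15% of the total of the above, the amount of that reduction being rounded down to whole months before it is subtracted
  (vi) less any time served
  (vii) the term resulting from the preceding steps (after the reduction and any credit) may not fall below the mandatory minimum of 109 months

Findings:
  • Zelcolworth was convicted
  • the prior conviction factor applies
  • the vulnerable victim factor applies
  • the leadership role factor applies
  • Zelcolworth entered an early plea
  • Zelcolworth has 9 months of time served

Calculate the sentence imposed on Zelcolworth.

Prior conviction enhancement: +55 months
Vulnerable victim enhancement: +39 months
Leadership role enhancement: +38 months
Adjusted term: 74 months + 55 months + 39 months + 38 months = 206 months
Early plea reduction: 15% of 206 months = 30 months (rounded down)
After reduction: 206 − 30 = 176 months
Less time served: 176 months − 9 months = 167 months
Minimum 109 months: 167 months meets the minimum, no increase.

167 months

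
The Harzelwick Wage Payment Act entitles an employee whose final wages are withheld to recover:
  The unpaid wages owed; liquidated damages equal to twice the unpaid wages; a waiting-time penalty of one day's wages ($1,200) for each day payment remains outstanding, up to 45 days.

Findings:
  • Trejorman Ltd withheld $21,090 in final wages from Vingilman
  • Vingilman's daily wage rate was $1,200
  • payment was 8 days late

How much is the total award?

Total award: $72,870

Doubled: 2 × $21,090 = $42,180
Penalty days: min(8, 45) = 8
Waiting-time penalty: 8 × $1,200 = $9,600
Total award: $21,090 + $42,180 + $9,600 = $72,870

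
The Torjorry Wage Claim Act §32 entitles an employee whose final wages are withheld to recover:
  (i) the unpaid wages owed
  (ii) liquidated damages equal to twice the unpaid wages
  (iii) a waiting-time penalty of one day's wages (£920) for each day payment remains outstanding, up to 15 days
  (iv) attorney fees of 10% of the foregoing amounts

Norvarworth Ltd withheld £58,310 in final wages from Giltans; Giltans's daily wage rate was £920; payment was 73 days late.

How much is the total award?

£207,603

Doubled: 2 × £58,310 = £116,620
Penalty days: min(73, 15) = 15
Waiting-time penalty: 15 × £920 = £13,800
Subtotal: £58,310 + £116,620 + £13,800 = £188,730
Attorney fees: 10% of £188,730 = £18,873
Total award: £188,730 + £18,873 = £207,603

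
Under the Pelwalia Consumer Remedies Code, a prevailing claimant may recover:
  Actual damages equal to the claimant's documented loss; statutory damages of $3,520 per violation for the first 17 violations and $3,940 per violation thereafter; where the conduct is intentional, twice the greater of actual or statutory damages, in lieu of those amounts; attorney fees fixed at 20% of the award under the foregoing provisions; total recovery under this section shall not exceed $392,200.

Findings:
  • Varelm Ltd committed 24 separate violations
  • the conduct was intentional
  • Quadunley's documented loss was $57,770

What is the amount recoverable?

$209,808

First 17 violations: 17 × $3,520 = $59,840
Remaining violations: (24 − 17) × $3,940 = $27,580
Statutory damages: $59,840 + $27,580 = $87,420
Greater of actual damages ($57,770) or statutory damages ($87,420): $87,420
Doubled: 2 × $87,420 = $174,840
Attorney fees: 20% of $174,840 = $34,968
Total before cap: $174,840 + $34,968 = $209,808
Cap at $392,200: $209,808 is within the cap, no reduction.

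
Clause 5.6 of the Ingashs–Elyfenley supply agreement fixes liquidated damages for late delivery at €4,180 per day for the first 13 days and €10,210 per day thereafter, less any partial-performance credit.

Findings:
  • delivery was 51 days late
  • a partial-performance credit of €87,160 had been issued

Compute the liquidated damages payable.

Liquidated damages: €355,160

First 13 days: 13 × €4,180 = €54,340
Remaining days: (51 − 13) × €10,210 = €387,980
Accrued per-day damages: €54,340 + €387,980 = €442,320
Less partial-performance credit: €442,320 − €87,160 = €355,160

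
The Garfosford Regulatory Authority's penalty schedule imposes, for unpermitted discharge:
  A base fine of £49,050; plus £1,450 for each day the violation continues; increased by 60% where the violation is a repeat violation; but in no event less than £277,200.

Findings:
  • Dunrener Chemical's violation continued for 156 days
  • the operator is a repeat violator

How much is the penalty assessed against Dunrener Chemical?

£440,400

Per-day component: 156 × £1,450 = £226,200
Base plus per-day: £49,050 + £226,200 = £275,250
Enhancement: 60% of £275,250 = £165,150
Enhanced fine: £275,250 + £165,150 = £440,400
Minimum £277,200: £440,400 meets the minimum, no increase.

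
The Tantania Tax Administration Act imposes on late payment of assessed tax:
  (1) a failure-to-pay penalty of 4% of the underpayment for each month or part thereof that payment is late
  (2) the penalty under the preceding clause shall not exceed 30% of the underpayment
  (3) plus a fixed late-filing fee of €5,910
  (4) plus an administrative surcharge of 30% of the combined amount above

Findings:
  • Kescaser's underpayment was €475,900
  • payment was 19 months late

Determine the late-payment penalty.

€193,284

Accrued rate: 4% × 19 = 76%, capped at 30% → 30%
Failure-to-pay penalty: 30% of €475,900 = €142,770
Penalty before surcharge: €142,770 + €5,910 = €148,680
Administrative surcharge: 30% of €148,680 = €44,604
Total penalty: €148,680 + €44,604 = €193,284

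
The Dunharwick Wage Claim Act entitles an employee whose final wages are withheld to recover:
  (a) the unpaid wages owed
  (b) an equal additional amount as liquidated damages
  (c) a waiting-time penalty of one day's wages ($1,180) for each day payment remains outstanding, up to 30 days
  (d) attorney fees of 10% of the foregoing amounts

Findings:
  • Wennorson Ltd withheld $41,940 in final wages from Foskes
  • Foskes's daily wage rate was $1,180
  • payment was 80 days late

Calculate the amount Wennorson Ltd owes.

Liquidated damages (equal amount): $41,940
Penalty days: min(80, 30) = 30
Waiting-time penalty: 30 × $1,180 = $35,400
Subtotal: $41,940 + $41,940 + $35,400 = $119,280
Attorney fees: 10% of $119,280 = $11,928
Total award: $119,280 + $11,928 = $131,208

$131,208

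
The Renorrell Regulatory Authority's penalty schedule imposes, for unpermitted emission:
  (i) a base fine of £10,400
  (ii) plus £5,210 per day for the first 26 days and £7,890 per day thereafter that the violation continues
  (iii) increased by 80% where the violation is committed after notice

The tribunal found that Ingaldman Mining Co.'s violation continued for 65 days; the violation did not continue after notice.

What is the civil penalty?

£453,570

First 26 days: 26 × £5,210 = £135,460
Remaining days: (65 − 26) × £7,890 = £307,710
Per-day component: £135,460 + £307,710 = £443,170
Base plus per-day: £10,400 + £443,170 = £453,570
The violation did not continue after notice: no 80% increase.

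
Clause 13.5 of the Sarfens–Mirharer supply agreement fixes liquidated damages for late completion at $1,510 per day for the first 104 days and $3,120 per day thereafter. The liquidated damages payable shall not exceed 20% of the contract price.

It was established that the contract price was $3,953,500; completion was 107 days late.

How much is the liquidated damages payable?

$166,400

First 104 days: 104 × $1,510 = $157,040
Remaining days: (107 − 104) × $3,120 = $9,360
Accrued per-day damages: $157,040 + $9,360 = $166,400
Cap: 20% of $3,953,500 = $790,700
Cap at $790,700: $166,400 is within the cap, no reduction.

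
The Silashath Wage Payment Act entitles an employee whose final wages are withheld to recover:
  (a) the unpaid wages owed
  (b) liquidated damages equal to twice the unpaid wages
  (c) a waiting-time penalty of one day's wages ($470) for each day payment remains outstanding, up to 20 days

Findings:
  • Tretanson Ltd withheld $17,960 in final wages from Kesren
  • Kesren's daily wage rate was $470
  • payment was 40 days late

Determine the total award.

Doubled: 2 × $17,960 = $35,920
Penalty days: min(40, 20) = 20
Waiting-time penalty: 20 × $470 = $9,400
Total award: $17,960 + $35,920 + $9,400 = $63,280

$63,280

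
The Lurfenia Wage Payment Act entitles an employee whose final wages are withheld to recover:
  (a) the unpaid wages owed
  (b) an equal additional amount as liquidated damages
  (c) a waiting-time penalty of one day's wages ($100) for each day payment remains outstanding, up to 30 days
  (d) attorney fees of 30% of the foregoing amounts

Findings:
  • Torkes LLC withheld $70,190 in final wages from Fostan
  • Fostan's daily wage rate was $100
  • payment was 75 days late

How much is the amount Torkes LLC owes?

$186,394

Liquidated damages (equal amount): $70,190
Penalty days: min(75, 30) = 30
Waiting-time penalty: 30 × $100 = $3,000
Subtotal: $70,190 + $70,190 + $3,000 = $143,380
Attorney fees: 30% of $143,380 = $43,014
Total award: $143,380 + $43,014 = $186,394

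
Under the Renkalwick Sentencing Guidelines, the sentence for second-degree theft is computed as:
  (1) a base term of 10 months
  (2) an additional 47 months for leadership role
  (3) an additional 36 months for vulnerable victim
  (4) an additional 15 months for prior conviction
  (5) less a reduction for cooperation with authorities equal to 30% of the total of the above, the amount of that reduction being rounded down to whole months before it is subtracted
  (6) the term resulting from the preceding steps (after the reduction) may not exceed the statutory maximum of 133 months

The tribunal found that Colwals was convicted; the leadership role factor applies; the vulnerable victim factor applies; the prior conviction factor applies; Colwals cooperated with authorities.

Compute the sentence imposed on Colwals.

76 months

Leadership role enhancement: +47 months
Vulnerable victim enhancement: +36 months
Prior conviction enhancement: +15 months
Adjusted term: 10 months + 47 months + 36 months + 15 months = 108 months
Cooperation with authorities reduction: 30% of 108 months = 32 months (rounded down)
After reduction: 108 − 32 = 76 months
Cap at 133 months: 76 months is within the cap, no reduction.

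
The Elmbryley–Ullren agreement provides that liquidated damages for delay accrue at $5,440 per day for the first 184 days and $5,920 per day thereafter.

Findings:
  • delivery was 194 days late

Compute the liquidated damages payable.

First 184 days: 184 × $5,440 = $1,000,960
Remaining days: (194 − 184) × $5,920 = $59,200
Accrued per-day damages: $1,000,960 + $59,200 = $1,060,160

$1,060,160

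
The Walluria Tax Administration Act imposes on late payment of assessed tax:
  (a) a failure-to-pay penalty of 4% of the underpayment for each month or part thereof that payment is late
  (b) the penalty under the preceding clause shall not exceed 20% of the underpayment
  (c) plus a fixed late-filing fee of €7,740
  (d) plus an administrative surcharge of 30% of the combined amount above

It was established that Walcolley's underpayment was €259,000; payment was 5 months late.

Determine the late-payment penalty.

€77,402

Accrued rate: 4% × 5 = 20%, capped at 20% → 20%
Failure-to-pay penalty: 20% of €259,000 = €51,800
Penalty before surcharge: €51,800 + €7,740 = €59,540
Administrative surcharge: 30% of €59,540 = €17,862
Total penalty: €59,540 + €17,862 = €77,402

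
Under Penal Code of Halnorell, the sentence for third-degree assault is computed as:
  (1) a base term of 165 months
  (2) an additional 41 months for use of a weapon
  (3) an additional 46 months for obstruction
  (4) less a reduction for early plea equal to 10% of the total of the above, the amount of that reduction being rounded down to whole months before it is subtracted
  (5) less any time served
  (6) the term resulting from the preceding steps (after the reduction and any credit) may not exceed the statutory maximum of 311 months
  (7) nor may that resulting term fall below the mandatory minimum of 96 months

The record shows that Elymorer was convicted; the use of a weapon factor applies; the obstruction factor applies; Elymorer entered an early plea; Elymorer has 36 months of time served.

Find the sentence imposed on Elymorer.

Use of a weapon enhancement: +41 months
Obstruction enhancement: +46 months
Adjusted term: 165 months + 41 months + 46 months = 252 months
Early plea reduction: 10% of 252 months = 25 months (rounded down)
After reduction: 252 − 25 = 227 months
Less time served: 227 months − 36 months = 191 months
Cap at 311 months: 191 months is within the cap, no reduction.
Minimum 96 months: 191 months meets the minimum, no increase.

Sentence: 191 months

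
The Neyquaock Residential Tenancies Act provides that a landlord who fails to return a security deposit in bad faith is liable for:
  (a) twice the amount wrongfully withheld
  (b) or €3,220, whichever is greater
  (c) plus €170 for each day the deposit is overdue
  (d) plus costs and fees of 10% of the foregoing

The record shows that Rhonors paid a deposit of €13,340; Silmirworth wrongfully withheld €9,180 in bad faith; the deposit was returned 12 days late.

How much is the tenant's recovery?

€22,440

Doubled: 2 × €9,180 = €18,360
Minimum €3,220: €18,360 meets the minimum, no increase.
Late-return penalty: 12 × €170 = €2,040
Damages plus late penalty: €18,360 + €2,040 = €20,400
Costs and fees: 10% of €20,400 = €2,040
Total recovery: €20,400 + €2,040 = €22,440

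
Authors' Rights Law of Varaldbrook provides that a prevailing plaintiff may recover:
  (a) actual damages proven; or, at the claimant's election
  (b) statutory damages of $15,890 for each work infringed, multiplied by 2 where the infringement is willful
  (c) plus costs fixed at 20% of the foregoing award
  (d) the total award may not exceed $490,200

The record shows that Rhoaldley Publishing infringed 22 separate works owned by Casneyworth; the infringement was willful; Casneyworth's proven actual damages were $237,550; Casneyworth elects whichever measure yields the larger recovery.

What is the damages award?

Award: $490,200

Statutory damages: 22 × $15,890 = $349,580
Doubled: 2 × $349,580 = $699,160
Greater of actual damages ($237,550) or enhanced statutory damages ($699,160): $699,160
Costs: 20% of $699,160 = $139,832
Award plus costs: $699,160 + $139,832 = $838,992
Cap at $490,200: $838,992 exceeds the cap → $490,200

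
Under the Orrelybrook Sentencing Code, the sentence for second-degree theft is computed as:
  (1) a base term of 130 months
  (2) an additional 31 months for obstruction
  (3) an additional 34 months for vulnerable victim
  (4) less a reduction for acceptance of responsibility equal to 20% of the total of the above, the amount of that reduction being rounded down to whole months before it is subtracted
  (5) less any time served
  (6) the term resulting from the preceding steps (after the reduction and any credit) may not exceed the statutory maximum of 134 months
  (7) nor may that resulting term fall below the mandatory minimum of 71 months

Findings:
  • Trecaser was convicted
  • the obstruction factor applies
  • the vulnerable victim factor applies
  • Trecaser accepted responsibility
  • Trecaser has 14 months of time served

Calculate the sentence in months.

Sentence: 134 months

Obstruction enhancement: +31 months
Vulnerable victim enhancement: +34 months
Adjusted term: 130 months + 31 months + 34 months = 195 months
Acceptance of responsibility reduction: 20% of 195 months = 39 months (rounded down)
After reduction: 195 − 39 = 156 months
Less time served: 156 months − 14 months = 142 months
Cap at 134 months: 142 months exceeds the cap → 134 months
Minimum 71 months: 134 months meets the minimum, no increase.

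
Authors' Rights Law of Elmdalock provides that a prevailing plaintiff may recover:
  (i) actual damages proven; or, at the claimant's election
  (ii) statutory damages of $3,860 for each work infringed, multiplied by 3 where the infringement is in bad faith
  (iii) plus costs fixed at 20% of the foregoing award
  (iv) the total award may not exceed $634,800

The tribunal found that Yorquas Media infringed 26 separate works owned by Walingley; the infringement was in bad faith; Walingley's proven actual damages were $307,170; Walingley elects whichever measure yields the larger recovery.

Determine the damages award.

$368,604

Statutory damages: 26 × $3,860 = $100,360
Trebled: 3 × $100,360 = $301,080
Greater of actual damages ($307,170) or enhanced statutory damages ($301,080): $307,170
Costs: 20% of $307,170 = $61,434
Award plus costs: $307,170 + $61,434 = $368,604
Cap at $634,800: $368,604 is within the cap, no reduction.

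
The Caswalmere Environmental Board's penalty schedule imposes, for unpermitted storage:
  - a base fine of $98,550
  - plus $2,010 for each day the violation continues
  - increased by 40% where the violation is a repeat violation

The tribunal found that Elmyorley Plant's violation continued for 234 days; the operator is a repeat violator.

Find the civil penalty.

Per-day component: 234 × $2,010 = $470,340
Base plus per-day: $98,550 + $470,340 = $568,890
Enhancement: 40% of $568,890 = $227,556
Enhanced fine: $568,890 + $227,556 = $796,446

$796,446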